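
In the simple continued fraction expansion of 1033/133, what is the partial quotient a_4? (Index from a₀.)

1033 = 7·133 + 102   →  a_0 = 7
133 = 1·102 + 31   →  a_1 = 1
102 = 3·31 + 9   →  a_2 = 3
31 = 3·9 + 4   →  a_3 = 3
9 = 2·4 + 1   →  a_4 = 2

2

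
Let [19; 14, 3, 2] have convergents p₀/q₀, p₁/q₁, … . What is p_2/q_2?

Using pₖ = aₖpₖ₋₁ + pₖ₋₂, qₖ = aₖqₖ₋₁ + qₖ₋₂ (with p₋₁=1, p₋₂=0, q₋₁=0, q₋₂=1):
  k=0: a=19, p=19, q=1
  k=1: a=14, p=267, q=14
  k=2: a=3, p=820, q=43

820/43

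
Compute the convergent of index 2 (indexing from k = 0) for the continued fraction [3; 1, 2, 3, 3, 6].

11/3

Using pₖ = aₖpₖ₋₁ + pₖ₋₂, qₖ = aₖqₖ₋₁ + qₖ₋₂ (with p₋₁=1, p₋₂=0, q₋₁=0, q₋₂=1):
  k=0: a=3, p=3, q=1
  k=1: a=1, p=4, q=1
  k=2: a=2, p=11, q=3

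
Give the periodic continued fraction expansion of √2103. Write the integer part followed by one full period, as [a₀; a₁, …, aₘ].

a₀ = ⌊√2103⌋ = 45.

[45; 1, 6, 15, 6, 1, 90]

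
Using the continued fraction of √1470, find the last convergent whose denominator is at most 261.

√1470 = [38; 2, 1, 14, 1, 2, 76, …] (period length 6).
Convergents:
  p_0/q_0 = 38/1
  p_1/q_1 = 77/2
  p_2/q_2 = 115/3
  p_3/q_3 = 1687/44
  p_4/q_4 = 1802/47
  p_5/q_5 = 5291/138
  p_6/q_6 = 403918/10535
q_5 = 138 ≤ 261 < 10535 = q_6, so the answer is 5291/138.

5291/138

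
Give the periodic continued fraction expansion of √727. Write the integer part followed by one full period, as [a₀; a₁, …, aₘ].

[26; 1, 25, 1, 52]

a₀ = ⌊√727⌋ = 26.
With m₀=0, d₀=1 and mₖ₊₁ = dₖaₖ − mₖ, dₖ₊₁ = (n − mₖ₊₁²)/dₖ, aₖ₊₁ = ⌊(a₀+mₖ₊₁)/dₖ₊₁⌋:
  k=1: m=26, d=51, a=1
  k=2: m=25, d=2, a=25
  k=3: m=25, d=51, a=1
  k=4: m=26, d=1, a=52
d=1 and a=2a₀=52 at k=4, so the next step gives (m, d) = (26, 51) again — its k=1 value — and the period has length 4.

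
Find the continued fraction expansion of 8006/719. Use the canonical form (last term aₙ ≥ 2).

8006 = 11×719 + 97
719 = 7×97 + 40
97 = 2×40 + 17
40 = 2×17 + 6
17 = 2×6 + 5
6 = 1×5 + 1
5 = 5×1 + 0  (stop)
So 8006/719 = [11; 7, 2, 2, 2, 1, 5].

[11; 7, 2, 2, 2, 1, 5]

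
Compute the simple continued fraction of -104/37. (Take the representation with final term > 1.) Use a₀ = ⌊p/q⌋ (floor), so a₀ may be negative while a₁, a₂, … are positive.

[-3; 5, 3, 2]

-104 = -3×37 + 7
37 = 5×7 + 2
7 = 3×2 + 1
2 = 2×1 + 0  (stop)
So -104/37 = [-3; 5, 3, 2].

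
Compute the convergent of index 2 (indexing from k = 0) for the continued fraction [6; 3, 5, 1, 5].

101/16

Using pₖ = aₖpₖ₋₁ + pₖ₋₂, qₖ = aₖqₖ₋₁ + qₖ₋₂ (with p₋₁=1, p₋₂=0, q₋₁=0, q₋₂=1):
  k=0: a=6, p=6, q=1
  k=1: a=3, p=19, q=3
  k=2: a=5, p=101, q=16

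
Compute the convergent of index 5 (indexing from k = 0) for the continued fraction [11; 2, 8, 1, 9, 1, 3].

Using pₖ = aₖpₖ₋₁ + pₖ₋₂, qₖ = aₖqₖ₋₁ + qₖ₋₂ (with p₋₁=1, p₋₂=0, q₋₁=0, q₋₂=1):
  k=0: a=11, p=11, q=1
  k=1: a=2, p=23, q=2
  k=2: a=8, p=195, q=17
  k=3: a=1, p=218, q=19
  k=4: a=9, p=2157, q=188
  k=5: a=1, p=2375, q=207

2375/207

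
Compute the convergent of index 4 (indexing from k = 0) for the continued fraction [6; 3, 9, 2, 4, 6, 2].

Using pₖ = aₖpₖ₋₁ + pₖ₋₂, qₖ = aₖqₖ₋₁ + qₖ₋₂ (with p₋₁=1, p₋₂=0, q₋₁=0, q₋₂=1):
  k=0: a=6, p=6, q=1
  k=1: a=3, p=19, q=3
  k=2: a=9, p=177, q=28
  k=3: a=2, p=373, q=59
  k=4: a=4, p=1669, q=264

1669/264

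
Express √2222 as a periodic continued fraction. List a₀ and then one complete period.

[47; 7, 4, 7, 94]

a₀ = ⌊√2222⌋ = 47.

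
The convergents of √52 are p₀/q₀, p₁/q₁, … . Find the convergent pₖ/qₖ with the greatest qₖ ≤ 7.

36/5

√52 = [7; 4, 1, 2, 1, 4, 14, …] (period length 6).
Convergents:
  p_0/q_0 = 7/1
  p_1/q_1 = 29/4
  p_2/q_2 = 36/5
  p_3/q_3 = 101/14
q_2 = 5 ≤ 7 < 14 = q_3, so the answer is 36/5.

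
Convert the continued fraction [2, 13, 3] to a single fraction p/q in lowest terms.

Using pₖ = aₖpₖ₋₁ + pₖ₋₂ and qₖ = aₖqₖ₋₁ + qₖ₋₂:
  k=0: a=2, p=2, q=1
  k=1: a=13, p=27, q=13
  k=2: a=3, p=83, q=40

83/40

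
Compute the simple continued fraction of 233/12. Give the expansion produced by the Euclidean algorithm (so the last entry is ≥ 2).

[19; 2, 2, 2]

233 = 19×12 + 5
12 = 2×5 + 2
5 = 2×2 + 1
2 = 2×1 + 0  (stop)
So 233/12 = [19; 2, 2, 2].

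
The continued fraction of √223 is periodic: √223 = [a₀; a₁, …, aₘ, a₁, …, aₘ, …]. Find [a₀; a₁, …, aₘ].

[14; 1, 13, 1, 28]

a₀ = ⌊√223⌋ = 14.
With m₀=0, d₀=1 and mₖ₊₁ = dₖaₖ − mₖ, dₖ₊₁ = (n − mₖ₊₁²)/dₖ, aₖ₊₁ = ⌊(a₀+mₖ₊₁)/dₖ₊₁⌋:
  k=1: m=14, d=27, a=1
  k=2: m=13, d=2, a=13
  k=3: m=13, d=27, a=1
  k=4: m=14, d=1, a=28
d=1 and a=2a₀=28 at k=4, so the next step gives (m, d) = (14, 27) again — its k=1 value — and the period has length 4.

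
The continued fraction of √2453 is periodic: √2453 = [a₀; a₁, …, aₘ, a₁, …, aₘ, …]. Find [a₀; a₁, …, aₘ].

[49; 1, 1, 8, 1, 1, 98]

a₀ = ⌊√2453⌋ = 49.
With m₀=0, d₀=1 and mₖ₊₁ = dₖaₖ − mₖ, dₖ₊₁ = (n − mₖ₊₁²)/dₖ, aₖ₊₁ = ⌊(a₀+mₖ₊₁)/dₖ₊₁⌋:
  k=1: m=49, d=52, a=1
  k=2: m=3, d=47, a=1
  k=3: m=44, d=11, a=8
  k=4: m=44, d=47, a=1
  k=5: m=3, d=52, a=1
  k=6: m=49, d=1, a=98
d=1 and a=2a₀=98 at k=6, so the next step gives (m, d) = (49, 52) again — its k=1 value — and the period has length 6.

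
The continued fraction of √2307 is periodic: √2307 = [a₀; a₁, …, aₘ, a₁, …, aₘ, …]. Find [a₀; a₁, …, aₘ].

[48; 32, 96]

a₀ = ⌊√2307⌋ = 48.
With m₀=0, d₀=1 and mₖ₊₁ = dₖaₖ − mₖ, dₖ₊₁ = (n − mₖ₊₁²)/dₖ, aₖ₊₁ = ⌊(a₀+mₖ₊₁)/dₖ₊₁⌋:
  k=1: m=48, d=3, a=32
  k=2: m=48, d=1, a=96
d=1 and a=2a₀=96 at k=2, so the next step gives (m, d) = (48, 3) again — its k=1 value — and the period has length 2.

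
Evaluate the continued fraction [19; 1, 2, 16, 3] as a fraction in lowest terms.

2951/150

Fold from the inside: start with 3/1.
  16 + 1/3 = 49/3
  2 + 3/49 = 101/49
  1 + 49/101 = 150/101
  19 + 101/150 = 2951/150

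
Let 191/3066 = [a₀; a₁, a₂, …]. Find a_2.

191 = 0·3066 + 191   →  a_0 = 0
3066 = 16·191 + 10   →  a_1 = 16
191 = 19·10 + 1   →  a_2 = 19

19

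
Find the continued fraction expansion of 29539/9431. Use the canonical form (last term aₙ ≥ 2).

29539 = 3×9431 + 1246
9431 = 7×1246 + 709
1246 = 1×709 + 537
709 = 1×537 + 172
537 = 3×172 + 21
172 = 8×21 + 4
21 = 5×4 + 1
4 = 4×1 + 0  (stop)
So 29539/9431 = [3; 7, 1, 1, 3, 8, 5, 4].

[3; 7, 1, 1, 3, 8, 5, 4]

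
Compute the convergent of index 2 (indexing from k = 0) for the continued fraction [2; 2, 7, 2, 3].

Using pₖ = aₖpₖ₋₁ + pₖ₋₂, qₖ = aₖqₖ₋₁ + qₖ₋₂ (with p₋₁=1, p₋₂=0, q₋₁=0, q₋₂=1):
  k=0: a=2, p=2, q=1
  k=1: a=2, p=5, q=2
  k=2: a=7, p=37, q=15

37/15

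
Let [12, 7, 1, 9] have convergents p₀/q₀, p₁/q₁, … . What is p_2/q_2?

Using pₖ = aₖpₖ₋₁ + pₖ₋₂, qₖ = aₖqₖ₋₁ + qₖ₋₂ (with p₋₁=1, p₋₂=0, q₋₁=0, q₋₂=1):
  k=0: a=12, p=12, q=1
  k=1: a=7, p=85, q=7
  k=2: a=1, p=97, q=8

97/8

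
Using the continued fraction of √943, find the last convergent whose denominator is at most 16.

√943 = [30; 1, 2, 2, 2, 1, 60, …] (period length 6).
Convergents:
  p_0/q_0 = 30/1
  p_1/q_1 = 31/1
  p_2/q_2 = 92/3
  p_3/q_3 = 215/7
  p_4/q_4 = 522/17
q_3 = 7 ≤ 16 < 17 = q_4, so the answer is 215/7.

215/7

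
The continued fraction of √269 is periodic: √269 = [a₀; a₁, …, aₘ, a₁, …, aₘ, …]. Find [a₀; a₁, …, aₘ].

a₀ = ⌊√269⌋ = 16.
With m₀=0, d₀=1 and mₖ₊₁ = dₖaₖ − mₖ, dₖ₊₁ = (n − mₖ₊₁²)/dₖ, aₖ₊₁ = ⌊(a₀+mₖ₊₁)/dₖ₊₁⌋:
  k=1: m=16, d=13, a=2
  k=2: m=10, d=13, a=2
  k=3: m=16, d=1, a=32
d=1 and a=2a₀=32 at k=3, so the next step gives (m, d) = (16, 13) again — its k=1 value — and the period has length 3.

[16; 2, 2, 32]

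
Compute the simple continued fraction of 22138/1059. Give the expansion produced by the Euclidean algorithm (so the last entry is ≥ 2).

22138 = 20×1059 + 958
1059 = 1×958 + 101
958 = 9×101 + 49
101 = 2×49 + 3
49 = 16×3 + 1
3 = 3×1 + 0  (stop)
So 22138/1059 = [20; 1, 9, 2, 16, 3].

[20; 1, 9, 2, 16, 3]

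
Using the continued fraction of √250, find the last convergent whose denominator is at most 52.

253/16

√250 = [15; 1, 4, 3, 3, 4, 1, 30, …] (period length 7).
Convergents:
  p_0/q_0 = 15/1
  p_1/q_1 = 16/1
  p_2/q_2 = 79/5
  p_3/q_3 = 253/16
  p_4/q_4 = 838/53
q_3 = 16 ≤ 52 < 53 = q_4, so the answer is 253/16.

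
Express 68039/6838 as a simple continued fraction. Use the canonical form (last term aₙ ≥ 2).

68039 = 9×6838 + 6497
6838 = 1×6497 + 341
6497 = 19×341 + 18
341 = 18×18 + 17
18 = 1×17 + 1
17 = 17×1 + 0  (stop)
So 68039/6838 = [9; 1, 19, 18, 1, 17].

[9; 1, 19, 18, 1, 17]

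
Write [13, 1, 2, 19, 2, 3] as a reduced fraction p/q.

5674/415

Using pₖ = aₖpₖ₋₁ + pₖ₋₂ and qₖ = aₖqₖ₋₁ + qₖ₋₂:
  k=0: a=13, p=13, q=1
  k=1: a=1, p=14, q=1
  k=2: a=2, p=41, q=3
  k=3: a=19, p=793, q=58
  k=4: a=2, p=1627, q=119
  k=5: a=3, p=5674, q=415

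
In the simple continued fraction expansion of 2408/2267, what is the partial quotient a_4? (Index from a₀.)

2408 = 1·2267 + 141   →  a_0 = 1
2267 = 16·141 + 11   →  a_1 = 16
141 = 12·11 + 9   →  a_2 = 12
11 = 1·9 + 2   →  a_3 = 1
9 = 4·2 + 1   →  a_4 = 4

4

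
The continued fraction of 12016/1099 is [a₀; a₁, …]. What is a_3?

12016 = 10·1099 + 1026   →  a_0 = 10
1099 = 1·1026 + 73   →  a_1 = 1
1026 = 14·73 + 4   →  a_2 = 14
73 = 18·4 + 1   →  a_3 = 18

18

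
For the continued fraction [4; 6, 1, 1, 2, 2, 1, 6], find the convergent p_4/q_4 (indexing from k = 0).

Using pₖ = aₖpₖ₋₁ + pₖ₋₂, qₖ = aₖqₖ₋₁ + qₖ₋₂ (with p₋₁=1, p₋₂=0, q₋₁=0, q₋₂=1):
  k=0: a=4, p=4, q=1
  k=1: a=6, p=25, q=6
  k=2: a=1, p=29, q=7
  k=3: a=1, p=54, q=13
  k=4: a=2, p=137, q=33

137/33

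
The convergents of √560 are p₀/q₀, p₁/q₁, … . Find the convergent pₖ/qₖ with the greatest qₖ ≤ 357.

√560 = [23; 1, 1, 1, 46, …] (period length 4).
Convergents:
  p_0/q_0 = 23/1
  p_1/q_1 = 24/1
  p_2/q_2 = 47/2
  p_3/q_3 = 71/3
  p_4/q_4 = 3313/140
  p_5/q_5 = 3384/143
  p_6/q_6 = 6697/283
  p_7/q_7 = 10081/426
q_6 = 283 ≤ 357 < 426 = q_7, so the answer is 6697/283.

6697/283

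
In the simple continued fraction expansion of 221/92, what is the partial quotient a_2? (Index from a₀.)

2

221 = 2·92 + 37   →  a_0 = 2
92 = 2·37 + 18   →  a_1 = 2
37 = 2·18 + 1   →  a_2 = 2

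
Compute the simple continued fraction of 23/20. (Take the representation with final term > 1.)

23 = 1*20 + 3
20 = 6*3 + 2
3 = 1*2 + 1
2 = 2*1 + 0  (stop)
So 23/20 = [1; 6, 1, 2].

[1; 6, 1, 2]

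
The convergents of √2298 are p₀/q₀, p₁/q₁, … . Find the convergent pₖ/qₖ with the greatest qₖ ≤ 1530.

72817/1519

√2298 = [47; 1, 14, 1, 94, …] (period length 4).
Convergents:
  p_0/q_0 = 47/1
  p_1/q_1 = 48/1
  p_2/q_2 = 719/15
  p_3/q_3 = 767/16
  p_4/q_4 = 72817/1519
  p_5/q_5 = 73584/1535
q_4 = 1519 ≤ 1530 < 1535 = q_5, so the answer is 72817/1519.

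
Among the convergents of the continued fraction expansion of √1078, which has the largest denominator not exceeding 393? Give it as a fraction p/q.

12772/389

√1078 = [32; 1, 4, 1, 64, …] (period length 4).
Convergents:
  p_0/q_0 = 32/1
  p_1/q_1 = 33/1
  p_2/q_2 = 164/5
  p_3/q_3 = 197/6
  p_4/q_4 = 12772/389
  p_5/q_5 = 12969/395
q_4 = 389 ≤ 393 < 395 = q_5, so the answer is 12772/389.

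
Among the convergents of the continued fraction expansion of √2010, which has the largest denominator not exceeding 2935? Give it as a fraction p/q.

120556/2689

√2010 = [44; 1, 4, 1, 88, …] (period length 4).
Convergents:
  p_0/q_0 = 44/1
  p_1/q_1 = 45/1
  p_2/q_2 = 224/5
  p_3/q_3 = 269/6
  p_4/q_4 = 23896/533
  p_5/q_5 = 24165/539
  p_6/q_6 = 120556/2689
  p_7/q_7 = 144721/3228
q_6 = 2689 ≤ 2935 < 3228 = q_7, so the answer is 120556/2689.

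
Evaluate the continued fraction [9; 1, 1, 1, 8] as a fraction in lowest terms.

251/26

Fold from the inside: start with 8/1.
  1 + 1/8 = 9/8
  1 + 8/9 = 17/9
  1 + 9/17 = 26/17
  9 + 17/26 = 251/26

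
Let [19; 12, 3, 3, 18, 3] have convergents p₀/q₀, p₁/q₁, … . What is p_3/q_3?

Using pₖ = aₖpₖ₋₁ + pₖ₋₂, qₖ = aₖqₖ₋₁ + qₖ₋₂ (with p₋₁=1, p₋₂=0, q₋₁=0, q₋₂=1):
  k=0: a=19, p=19, q=1
  k=1: a=12, p=229, q=12
  k=2: a=3, p=706, q=37
  k=3: a=3, p=2347, q=123

2347/123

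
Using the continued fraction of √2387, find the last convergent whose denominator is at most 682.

√2387 = [48; 1, 5, 1, 96, …] (period length 4).
Convergents:
  p_0/q_0 = 48/1
  p_1/q_1 = 49/1
  p_2/q_2 = 293/6
  p_3/q_3 = 342/7
  p_4/q_4 = 33125/678
  p_5/q_5 = 33467/685
q_4 = 678 ≤ 682 < 685 = q_5, so the answer is 33125/678.

33125/678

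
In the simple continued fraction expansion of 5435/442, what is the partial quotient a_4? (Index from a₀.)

5435 = 12·442 + 131   →  a_0 = 12
442 = 3·131 + 49   →  a_1 = 3
131 = 2·49 + 33   →  a_2 = 2
49 = 1·33 + 16   →  a_3 = 1
33 = 2·16 + 1   →  a_4 = 2

2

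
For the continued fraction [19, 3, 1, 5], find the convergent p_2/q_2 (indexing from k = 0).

77/4

Using pₖ = aₖpₖ₋₁ + pₖ₋₂, qₖ = aₖqₖ₋₁ + qₖ₋₂ (with p₋₁=1, p₋₂=0, q₋₁=0, q₋₂=1):
  k=0: a=19, p=19, q=1
  k=1: a=3, p=58, q=3
  k=2: a=1, p=77, q=4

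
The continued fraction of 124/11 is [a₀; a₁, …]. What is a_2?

124 = 11·11 + 3   →  a_0 = 11
11 = 3·3 + 2   →  a_1 = 3
3 = 1·2 + 1   →  a_2 = 1

1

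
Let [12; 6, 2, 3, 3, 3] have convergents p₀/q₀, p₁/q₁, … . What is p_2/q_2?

158/13

Using pₖ = aₖpₖ₋₁ + pₖ₋₂, qₖ = aₖqₖ₋₁ + qₖ₋₂ (with p₋₁=1, p₋₂=0, q₋₁=0, q₋₂=1):
  k=0: a=12, p=12, q=1
  k=1: a=6, p=73, q=6
  k=2: a=2, p=158, q=13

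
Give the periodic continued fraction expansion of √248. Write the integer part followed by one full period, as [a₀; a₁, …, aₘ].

[15; 1, 2, 1, 30]

a₀ = ⌊√248⌋ = 15.
With m₀=0, d₀=1 and mₖ₊₁ = dₖaₖ − mₖ, dₖ₊₁ = (n − mₖ₊₁²)/dₖ, aₖ₊₁ = ⌊(a₀+mₖ₊₁)/dₖ₊₁⌋:
  k=1: m=15, d=23, a=1
  k=2: m=8, d=8, a=2
  k=3: m=8, d=23, a=1
  k=4: m=15, d=1, a=30
d=1 and a=2a₀=30 at k=4, so the next step gives (m, d) = (15, 23) again — its k=1 value — and the period has length 4.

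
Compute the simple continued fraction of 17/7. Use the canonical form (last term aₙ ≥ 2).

[2; 2, 3]

17 = 2*7 + 3
7 = 2*3 + 1
3 = 3*1 + 0  (stop)
So 17/7 = [2; 2, 3].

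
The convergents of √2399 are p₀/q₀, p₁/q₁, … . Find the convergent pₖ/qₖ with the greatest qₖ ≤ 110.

2400/49

√2399 = [48; 1, 47, 1, 96, …] (period length 4).
Convergents:
  p_0/q_0 = 48/1
  p_1/q_1 = 49/1
  p_2/q_2 = 2351/48
  p_3/q_3 = 2400/49
  p_4/q_4 = 232751/4752
q_3 = 49 ≤ 110 < 4752 = q_4, so the answer is 2400/49.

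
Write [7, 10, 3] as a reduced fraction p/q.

Fold from the inside: start with 3/1.
  10 + 1/3 = 31/3
  7 + 3/31 = 220/31

220/31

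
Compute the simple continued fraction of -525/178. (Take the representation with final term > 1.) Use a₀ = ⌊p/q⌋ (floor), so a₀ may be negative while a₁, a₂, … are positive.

-525 = -3×178 + 9
178 = 19×9 + 7
9 = 1×7 + 2
7 = 3×2 + 1
2 = 2×1 + 0  (stop)
So -525/178 = [-3; 19, 1, 3, 2].

[-3; 19, 1, 3, 2]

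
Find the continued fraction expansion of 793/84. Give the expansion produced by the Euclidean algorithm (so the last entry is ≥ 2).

793 = 9·84 + 37
84 = 2·37 + 10
37 = 3·10 + 7
10 = 1·7 + 3
7 = 2·3 + 1
3 = 3·1 + 0  (stop)
So 793/84 = [9; 2, 3, 1, 2, 3].

[9; 2, 3, 1, 2, 3]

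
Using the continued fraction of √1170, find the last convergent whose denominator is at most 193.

√1170 = [34; 4, 1, 6, 1, 4, 68, …] (period length 6).
Convergents:
  p_0/q_0 = 34/1
  p_1/q_1 = 137/4
  p_2/q_2 = 171/5
  p_3/q_3 = 1163/34
  p_4/q_4 = 1334/39
  p_5/q_5 = 6499/190
  p_6/q_6 = 443266/12959
q_5 = 190 ≤ 193 < 12959 = q_6, so the answer is 6499/190.

6499/190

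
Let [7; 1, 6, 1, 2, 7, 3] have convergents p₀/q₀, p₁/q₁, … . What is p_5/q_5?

1330/169

Using pₖ = aₖpₖ₋₁ + pₖ₋₂, qₖ = aₖqₖ₋₁ + qₖ₋₂ (with p₋₁=1, p₋₂=0, q₋₁=0, q₋₂=1):
  k=0: a=7, p=7, q=1
  k=1: a=1, p=8, q=1
  k=2: a=6, p=55, q=7
  k=3: a=1, p=63, q=8
  k=4: a=2, p=181, q=23
  k=5: a=7, p=1330, q=169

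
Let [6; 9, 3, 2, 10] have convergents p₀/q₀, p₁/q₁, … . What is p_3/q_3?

Using pₖ = aₖpₖ₋₁ + pₖ₋₂, qₖ = aₖqₖ₋₁ + qₖ₋₂ (with p₋₁=1, p₋₂=0, q₋₁=0, q₋₂=1):
  k=0: a=6, p=6, q=1
  k=1: a=9, p=55, q=9
  k=2: a=3, p=171, q=28
  k=3: a=2, p=397, q=65

397/65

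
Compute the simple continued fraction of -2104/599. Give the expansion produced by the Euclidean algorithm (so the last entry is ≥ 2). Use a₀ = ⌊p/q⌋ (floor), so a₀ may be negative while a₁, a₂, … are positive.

-2104 = -4*599 + 292
599 = 2*292 + 15
292 = 19*15 + 7
15 = 2*7 + 1
7 = 7*1 + 0  (stop)
So -2104/599 = [-4; 2, 19, 2, 7].

[-4; 2, 19, 2, 7]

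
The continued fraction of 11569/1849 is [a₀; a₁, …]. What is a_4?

11569 = 6·1849 + 475   →  a_0 = 6
1849 = 3·475 + 424   →  a_1 = 3
475 = 1·424 + 51   →  a_2 = 1
424 = 8·51 + 16   →  a_3 = 8
51 = 3·16 + 3   →  a_4 = 3

3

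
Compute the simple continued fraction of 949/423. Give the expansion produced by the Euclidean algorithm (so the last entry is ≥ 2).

949 = 2·423 + 103
423 = 4·103 + 11
103 = 9·11 + 4
11 = 2·4 + 3
4 = 1·3 + 1
3 = 3·1 + 0  (stop)
So 949/423 = [2; 4, 9, 2, 1, 3].

[2; 4, 9, 2, 1, 3]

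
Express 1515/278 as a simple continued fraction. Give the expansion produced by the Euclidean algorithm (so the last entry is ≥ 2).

1515 = 5·278 + 125
278 = 2·125 + 28
125 = 4·28 + 13
28 = 2·13 + 2
13 = 6·2 + 1
2 = 2·1 + 0  (stop)
So 1515/278 = [5; 2, 4, 2, 6, 2].

[5; 2, 4, 2, 6, 2]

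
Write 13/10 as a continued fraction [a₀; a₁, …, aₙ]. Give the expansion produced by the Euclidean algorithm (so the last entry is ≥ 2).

13 = 1*10 + 3
10 = 3*3 + 1
3 = 3*1 + 0  (stop)
So 13/10 = [1; 3, 3].

[1; 3, 3]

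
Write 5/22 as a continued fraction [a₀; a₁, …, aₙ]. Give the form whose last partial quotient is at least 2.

5 = 0·22 + 5
22 = 4·5 + 2
5 = 2·2 + 1
2 = 2·1 + 0  (stop)
So 5/22 = [0; 4, 2, 2].

[0; 4, 2, 2]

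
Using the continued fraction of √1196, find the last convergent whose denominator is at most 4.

√1196 = [34; 1, 1, 2, 1, 1, 68, …] (period length 6).
Convergents:
  p_0/q_0 = 34/1
  p_1/q_1 = 35/1
  p_2/q_2 = 69/2
  p_3/q_3 = 173/5
q_2 = 2 ≤ 4 < 5 = q_3, so the answer is 69/2.

69/2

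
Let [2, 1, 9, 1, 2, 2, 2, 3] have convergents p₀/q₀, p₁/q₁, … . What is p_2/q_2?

29/10

Using pₖ = aₖpₖ₋₁ + pₖ₋₂, qₖ = aₖqₖ₋₁ + qₖ₋₂ (with p₋₁=1, p₋₂=0, q₋₁=0, q₋₂=1):
  k=0: a=2, p=2, q=1
  k=1: a=1, p=3, q=1
  k=2: a=9, p=29, q=10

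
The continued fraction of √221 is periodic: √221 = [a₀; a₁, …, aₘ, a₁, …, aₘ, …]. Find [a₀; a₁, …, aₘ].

[14; 1, 6, 2, 6, 1, 28]

a₀ = ⌊√221⌋ = 14.
With m₀=0, d₀=1 and mₖ₊₁ = dₖaₖ − mₖ, dₖ₊₁ = (n − mₖ₊₁²)/dₖ, aₖ₊₁ = ⌊(a₀+mₖ₊₁)/dₖ₊₁⌋:
  k=1: m=14, d=25, a=1
  k=2: m=11, d=4, a=6
  k=3: m=13, d=13, a=2
  k=4: m=13, d=4, a=6
  k=5: m=11, d=25, a=1
  k=6: m=14, d=1, a=28
d=1 and a=2a₀=28 at k=6, so the next step gives (m, d) = (14, 25) again — its k=1 value — and the period has length 6.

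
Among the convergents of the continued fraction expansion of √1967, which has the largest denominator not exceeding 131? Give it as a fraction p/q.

2528/57

√1967 = [44; 2, 1, 5, 1, 2, 88, …] (period length 6).
Convergents:
  p_0/q_0 = 44/1
  p_1/q_1 = 89/2
  p_2/q_2 = 133/3
  p_3/q_3 = 754/17
  p_4/q_4 = 887/20
  p_5/q_5 = 2528/57
  p_6/q_6 = 223351/5036
q_5 = 57 ≤ 131 < 5036 = q_6, so the answer is 2528/57.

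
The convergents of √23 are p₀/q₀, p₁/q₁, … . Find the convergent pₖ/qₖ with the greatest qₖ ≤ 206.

916/191

√23 = [4; 1, 3, 1, 8, …] (period length 4).
Convergents:
  p_0/q_0 = 4/1
  p_1/q_1 = 5/1
  p_2/q_2 = 19/4
  p_3/q_3 = 24/5
  p_4/q_4 = 211/44
  p_5/q_5 = 235/49
  p_6/q_6 = 916/191
  p_7/q_7 = 1151/240
q_6 = 191 ≤ 206 < 240 = q_7, so the answer is 916/191.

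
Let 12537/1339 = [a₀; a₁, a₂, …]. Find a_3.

3

12537 = 9·1339 + 486   →  a_0 = 9
1339 = 2·486 + 367   →  a_1 = 2
486 = 1·367 + 119   →  a_2 = 1
367 = 3·119 + 10   →  a_3 = 3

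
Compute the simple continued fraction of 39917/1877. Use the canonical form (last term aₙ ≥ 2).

39917 = 21×1877 + 500
1877 = 3×500 + 377
500 = 1×377 + 123
377 = 3×123 + 8
123 = 15×8 + 3
8 = 2×3 + 2
3 = 1×2 + 1
2 = 2×1 + 0  (stop)
So 39917/1877 = [21; 3, 1, 3, 15, 2, 1, 2].

[21; 3, 1, 3, 15, 2, 1, 2]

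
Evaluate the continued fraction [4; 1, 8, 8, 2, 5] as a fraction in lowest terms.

Using pₖ = aₖpₖ₋₁ + pₖ₋₂ and qₖ = aₖqₖ₋₁ + qₖ₋₂:
  k=0: a=4, p=4, q=1
  k=1: a=1, p=5, q=1
  k=2: a=8, p=44, q=9
  k=3: a=8, p=357, q=73
  k=4: a=2, p=758, q=155
  k=5: a=5, p=4147, q=848

4147/848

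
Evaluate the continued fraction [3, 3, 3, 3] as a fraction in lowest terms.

109/33

Fold from the inside: start with 3/1.
  3 + 1/3 = 10/3
  3 + 3/10 = 33/10
  3 + 10/33 = 109/33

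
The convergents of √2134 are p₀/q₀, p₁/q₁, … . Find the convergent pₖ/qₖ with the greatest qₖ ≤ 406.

√2134 = [46; 5, 8, 5, 92, …] (period length 4).
Convergents:
  p_0/q_0 = 46/1
  p_1/q_1 = 231/5
  p_2/q_2 = 1894/41
  p_3/q_3 = 9701/210
  p_4/q_4 = 894386/19361
q_3 = 210 ≤ 406 < 19361 = q_4, so the answer is 9701/210.

9701/210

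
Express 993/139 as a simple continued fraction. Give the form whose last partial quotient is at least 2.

993 = 7*139 + 20
139 = 6*20 + 19
20 = 1*19 + 1
19 = 19*1 + 0  (stop)
So 993/139 = [7; 6, 1, 19].

[7; 6, 1, 19]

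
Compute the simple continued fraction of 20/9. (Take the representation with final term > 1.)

[2; 4, 2]

20 = 2×9 + 2
9 = 4×2 + 1
2 = 2×1 + 0  (stop)
So 20/9 = [2; 4, 2].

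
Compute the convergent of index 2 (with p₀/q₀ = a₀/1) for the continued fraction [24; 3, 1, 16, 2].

Using pₖ = aₖpₖ₋₁ + pₖ₋₂, qₖ = aₖqₖ₋₁ + qₖ₋₂ (with p₋₁=1, p₋₂=0, q₋₁=0, q₋₂=1):
  k=0: a=24, p=24, q=1
  k=1: a=3, p=73, q=3
  k=2: a=1, p=97, q=4

97/4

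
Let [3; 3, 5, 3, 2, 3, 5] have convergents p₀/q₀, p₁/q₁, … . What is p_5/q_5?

1342/405

Using pₖ = aₖpₖ₋₁ + pₖ₋₂, qₖ = aₖqₖ₋₁ + qₖ₋₂ (with p₋₁=1, p₋₂=0, q₋₁=0, q₋₂=1):
  k=0: a=3, p=3, q=1
  k=1: a=3, p=10, q=3
  k=2: a=5, p=53, q=16
  k=3: a=3, p=169, q=51
  k=4: a=2, p=391, q=118
  k=5: a=3, p=1342, q=405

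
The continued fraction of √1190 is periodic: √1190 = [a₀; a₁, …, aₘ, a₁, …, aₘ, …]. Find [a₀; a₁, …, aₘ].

[34; 2, 68]

a₀ = ⌊√1190⌋ = 34.
With m₀=0, d₀=1 and mₖ₊₁ = dₖaₖ − mₖ, dₖ₊₁ = (n − mₖ₊₁²)/dₖ, aₖ₊₁ = ⌊(a₀+mₖ₊₁)/dₖ₊₁⌋:
  k=1: m=34, d=34, a=2
  k=2: m=34, d=1, a=68
d=1 and a=2a₀=68 at k=2, so the next step gives (m, d) = (34, 34) again — its k=1 value — and the period has length 2.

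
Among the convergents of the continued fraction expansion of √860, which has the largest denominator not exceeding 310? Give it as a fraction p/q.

√860 = [29; 3, 14, 3, 58, …] (period length 4).
Convergents:
  p_0/q_0 = 29/1
  p_1/q_1 = 88/3
  p_2/q_2 = 1261/43
  p_3/q_3 = 3871/132
  p_4/q_4 = 225779/7699
q_3 = 132 ≤ 310 < 7699 = q_4, so the answer is 3871/132.

3871/132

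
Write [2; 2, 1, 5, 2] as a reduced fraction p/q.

Using pₖ = aₖpₖ₋₁ + pₖ₋₂ and qₖ = aₖqₖ₋₁ + qₖ₋₂:
  k=0: a=2, p=2, q=1
  k=1: a=2, p=5, q=2
  k=2: a=1, p=7, q=3
  k=3: a=5, p=40, q=17
  k=4: a=2, p=87, q=37

87/37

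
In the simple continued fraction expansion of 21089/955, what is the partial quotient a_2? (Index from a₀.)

21089 = 22·955 + 79   →  a_0 = 22
955 = 12·79 + 7   →  a_1 = 12
79 = 11·7 + 2   →  a_2 = 11

11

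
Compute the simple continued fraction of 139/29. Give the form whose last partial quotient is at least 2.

[4; 1, 3, 1, 5]

139 = 4×29 + 23
29 = 1×23 + 6
23 = 3×6 + 5
6 = 1×5 + 1
5 = 5×1 + 0  (stop)
So 139/29 = [4; 1, 3, 1, 5].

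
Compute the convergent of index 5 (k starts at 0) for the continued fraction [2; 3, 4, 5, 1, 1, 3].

344/149

Using pₖ = aₖpₖ₋₁ + pₖ₋₂, qₖ = aₖqₖ₋₁ + qₖ₋₂ (with p₋₁=1, p₋₂=0, q₋₁=0, q₋₂=1):
  k=0: a=2, p=2, q=1
  k=1: a=3, p=7, q=3
  k=2: a=4, p=30, q=13
  k=3: a=5, p=157, q=68
  k=4: a=1, p=187, q=81
  k=5: a=1, p=344, q=149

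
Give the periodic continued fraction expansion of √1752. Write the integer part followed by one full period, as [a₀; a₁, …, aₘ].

[41; 1, 5, 1, 82]

a₀ = ⌊√1752⌋ = 41.
With m₀=0, d₀=1 and mₖ₊₁ = dₖaₖ − mₖ, dₖ₊₁ = (n − mₖ₊₁²)/dₖ, aₖ₊₁ = ⌊(a₀+mₖ₊₁)/dₖ₊₁⌋:
  k=1: m=41, d=71, a=1
  k=2: m=30, d=12, a=5
  k=3: m=30, d=71, a=1
  k=4: m=41, d=1, a=82
d=1 and a=2a₀=82 at k=4, so the next step gives (m, d) = (41, 71) again — its k=1 value — and the period has length 4.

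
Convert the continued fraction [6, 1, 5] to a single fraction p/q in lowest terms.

Using pₖ = aₖpₖ₋₁ + pₖ₋₂ and qₖ = aₖqₖ₋₁ + qₖ₋₂:
  k=0: a=6, p=6, q=1
  k=1: a=1, p=7, q=1
  k=2: a=5, p=41, q=6

41/6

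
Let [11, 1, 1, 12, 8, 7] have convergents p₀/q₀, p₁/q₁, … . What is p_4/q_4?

2327/202

Using pₖ = aₖpₖ₋₁ + pₖ₋₂, qₖ = aₖqₖ₋₁ + qₖ₋₂ (with p₋₁=1, p₋₂=0, q₋₁=0, q₋₂=1):
  k=0: a=11, p=11, q=1
  k=1: a=1, p=12, q=1
  k=2: a=1, p=23, q=2
  k=3: a=12, p=288, q=25
  k=4: a=8, p=2327, q=202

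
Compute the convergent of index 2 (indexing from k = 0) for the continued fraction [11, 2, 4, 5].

Using pₖ = aₖpₖ₋₁ + pₖ₋₂, qₖ = aₖqₖ₋₁ + qₖ₋₂ (with p₋₁=1, p₋₂=0, q₋₁=0, q₋₂=1):
  k=0: a=11, p=11, q=1
  k=1: a=2, p=23, q=2
  k=2: a=4, p=103, q=9

103/9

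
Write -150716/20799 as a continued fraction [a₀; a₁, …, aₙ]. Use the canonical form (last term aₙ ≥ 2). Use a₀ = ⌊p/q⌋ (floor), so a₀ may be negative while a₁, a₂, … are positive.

[-8; 1, 3, 16, 1, 2, 5, 19]

-150716 = -8·20799 + 15676
20799 = 1·15676 + 5123
15676 = 3·5123 + 307
5123 = 16·307 + 211
307 = 1·211 + 96
211 = 2·96 + 19
96 = 5·19 + 1
19 = 19·1 + 0  (stop)
So -150716/20799 = [-8; 1, 3, 16, 1, 2, 5, 19].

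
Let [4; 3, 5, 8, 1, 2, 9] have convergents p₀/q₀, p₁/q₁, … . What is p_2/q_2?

69/16

Using pₖ = aₖpₖ₋₁ + pₖ₋₂, qₖ = aₖqₖ₋₁ + qₖ₋₂ (with p₋₁=1, p₋₂=0, q₋₁=0, q₋₂=1):
  k=0: a=4, p=4, q=1
  k=1: a=3, p=13, q=3
  k=2: a=5, p=69, q=16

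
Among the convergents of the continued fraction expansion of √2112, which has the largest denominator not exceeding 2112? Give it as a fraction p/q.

√2112 = [45; 1, 21, 1, 90, …] (period length 4).
Convergents:
  p_0/q_0 = 45/1
  p_1/q_1 = 46/1
  p_2/q_2 = 1011/22
  p_3/q_3 = 1057/23
  p_4/q_4 = 96141/2092
  p_5/q_5 = 97198/2115
q_4 = 2092 ≤ 2112 < 2115 = q_5, so the answer is 96141/2092.

96141/2092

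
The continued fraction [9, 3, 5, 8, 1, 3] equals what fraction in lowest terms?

Fold from the inside: start with 3/1.
  1 + 1/3 = 4/3
  8 + 3/4 = 35/4
  5 + 4/35 = 179/35
  3 + 35/179 = 572/179
  9 + 179/572 = 5327/572

5327/572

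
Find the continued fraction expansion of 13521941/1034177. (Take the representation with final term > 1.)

13521941 = 13×1034177 + 77640
1034177 = 13×77640 + 24857
77640 = 3×24857 + 3069
24857 = 8×3069 + 305
3069 = 10×305 + 19
305 = 16×19 + 1
19 = 19×1 + 0  (stop)
So 13521941/1034177 = [13; 13, 3, 8, 10, 16, 19].

[13; 13, 3, 8, 10, 16, 19]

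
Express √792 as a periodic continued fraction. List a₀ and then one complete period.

a₀ = ⌊√792⌋ = 28.

[28; 7, 56]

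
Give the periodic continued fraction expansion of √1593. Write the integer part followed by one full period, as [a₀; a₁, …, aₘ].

[39; 1, 10, 2, 2, 2, 10, 1, 78]

a₀ = ⌊√1593⌋ = 39.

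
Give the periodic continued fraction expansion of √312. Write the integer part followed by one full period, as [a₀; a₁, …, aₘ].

a₀ = ⌊√312⌋ = 17.
With m₀=0, d₀=1 and mₖ₊₁ = dₖaₖ − mₖ, dₖ₊₁ = (n − mₖ₊₁²)/dₖ, aₖ₊₁ = ⌊(a₀+mₖ₊₁)/dₖ₊₁⌋:
  k=1: m=17, d=23, a=1
  k=2: m=6, d=12, a=1
  k=3: m=6, d=23, a=1
  k=4: m=17, d=1, a=34
d=1 and a=2a₀=34 at k=4, so the next step gives (m, d) = (17, 23) again — its k=1 value — and the period has length 4.

[17; 1, 1, 1, 34]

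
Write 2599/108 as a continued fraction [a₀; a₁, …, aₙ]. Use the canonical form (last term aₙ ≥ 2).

[24; 15, 2, 3]

2599 = 24×108 + 7
108 = 15×7 + 3
7 = 2×3 + 1
3 = 3×1 + 0  (stop)
So 2599/108 = [24; 15, 2, 3].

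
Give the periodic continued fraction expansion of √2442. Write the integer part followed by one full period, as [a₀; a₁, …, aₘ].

[49; 2, 2, 2, 98]

a₀ = ⌊√2442⌋ = 49.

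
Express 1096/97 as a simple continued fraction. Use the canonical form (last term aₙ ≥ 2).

1096 = 11·97 + 29
97 = 3·29 + 10
29 = 2·10 + 9
10 = 1·9 + 1
9 = 9·1 + 0  (stop)
So 1096/97 = [11; 3, 2, 1, 9].

[11; 3, 2, 1, 9]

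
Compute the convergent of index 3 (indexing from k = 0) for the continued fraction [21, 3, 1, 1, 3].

Using pₖ = aₖpₖ₋₁ + pₖ₋₂, qₖ = aₖqₖ₋₁ + qₖ₋₂ (with p₋₁=1, p₋₂=0, q₋₁=0, q₋₂=1):
  k=0: a=21, p=21, q=1
  k=1: a=3, p=64, q=3
  k=2: a=1, p=85, q=4
  k=3: a=1, p=149, q=7

149/7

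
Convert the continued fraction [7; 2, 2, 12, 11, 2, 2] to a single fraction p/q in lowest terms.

26348/3559

Fold from the inside: start with 2/1.
  2 + 1/2 = 5/2
  11 + 2/5 = 57/5
  12 + 5/57 = 689/57
  2 + 57/689 = 1435/689
  2 + 689/1435 = 3559/1435
  7 + 1435/3559 = 26348/3559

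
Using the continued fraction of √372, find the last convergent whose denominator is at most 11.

√372 = [19; 3, 2, 12, 2, 3, 38, …] (period length 6).
Convergents:
  p_0/q_0 = 19/1
  p_1/q_1 = 58/3
  p_2/q_2 = 135/7
  p_3/q_3 = 1678/87
q_2 = 7 ≤ 11 < 87 = q_3, so the answer is 135/7.

135/7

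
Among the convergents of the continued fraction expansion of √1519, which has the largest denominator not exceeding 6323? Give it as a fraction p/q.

√1519 = [38; 1, 37, 1, 76, …] (period length 4).
Convergents:
  p_0/q_0 = 38/1
  p_1/q_1 = 39/1
  p_2/q_2 = 1481/38
  p_3/q_3 = 1520/39
  p_4/q_4 = 117001/3002
  p_5/q_5 = 118521/3041
  p_6/q_6 = 4502278/115519
q_5 = 3041 ≤ 6323 < 115519 = q_6, so the answer is 118521/3041.

118521/3041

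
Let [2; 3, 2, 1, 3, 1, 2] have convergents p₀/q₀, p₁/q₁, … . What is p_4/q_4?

85/37

Using pₖ = aₖpₖ₋₁ + pₖ₋₂, qₖ = aₖqₖ₋₁ + qₖ₋₂ (with p₋₁=1, p₋₂=0, q₋₁=0, q₋₂=1):
  k=0: a=2, p=2, q=1
  k=1: a=3, p=7, q=3
  k=2: a=2, p=16, q=7
  k=3: a=1, p=23, q=10
  k=4: a=3, p=85, q=37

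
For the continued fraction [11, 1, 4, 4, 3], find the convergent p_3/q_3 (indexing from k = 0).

Using pₖ = aₖpₖ₋₁ + pₖ₋₂, qₖ = aₖqₖ₋₁ + qₖ₋₂ (with p₋₁=1, p₋₂=0, q₋₁=0, q₋₂=1):
  k=0: a=11, p=11, q=1
  k=1: a=1, p=12, q=1
  k=2: a=4, p=59, q=5
  k=3: a=4, p=248, q=21

248/21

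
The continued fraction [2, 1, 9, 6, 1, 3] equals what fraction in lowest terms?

795/274

Using pₖ = aₖpₖ₋₁ + pₖ₋₂ and qₖ = aₖqₖ₋₁ + qₖ₋₂:
  k=0: a=2, p=2, q=1
  k=1: a=1, p=3, q=1
  k=2: a=9, p=29, q=10
  k=3: a=6, p=177, q=61
  k=4: a=1, p=206, q=71
  k=5: a=3, p=795, q=274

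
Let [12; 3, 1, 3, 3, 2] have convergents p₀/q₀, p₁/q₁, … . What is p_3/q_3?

Using pₖ = aₖpₖ₋₁ + pₖ₋₂, qₖ = aₖqₖ₋₁ + qₖ₋₂ (with p₋₁=1, p₋₂=0, q₋₁=0, q₋₂=1):
  k=0: a=12, p=12, q=1
  k=1: a=3, p=37, q=3
  k=2: a=1, p=49, q=4
  k=3: a=3, p=184, q=15

184/15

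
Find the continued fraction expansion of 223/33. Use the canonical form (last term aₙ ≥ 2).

223 = 6·33 + 25
33 = 1·25 + 8
25 = 3·8 + 1
8 = 8·1 + 0  (stop)
So 223/33 = [6; 1, 3, 8].

[6; 1, 3, 8]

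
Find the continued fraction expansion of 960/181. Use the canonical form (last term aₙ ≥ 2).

960 = 5*181 + 55
181 = 3*55 + 16
55 = 3*16 + 7
16 = 2*7 + 2
7 = 3*2 + 1
2 = 2*1 + 0  (stop)
So 960/181 = [5; 3, 3, 2, 3, 2].

[5; 3, 3, 2, 3, 2]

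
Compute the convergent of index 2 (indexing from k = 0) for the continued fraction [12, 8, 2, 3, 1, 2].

206/17

Using pₖ = aₖpₖ₋₁ + pₖ₋₂, qₖ = aₖqₖ₋₁ + qₖ₋₂ (with p₋₁=1, p₋₂=0, q₋₁=0, q₋₂=1):
  k=0: a=12, p=12, q=1
  k=1: a=8, p=97, q=8
  k=2: a=2, p=206, q=17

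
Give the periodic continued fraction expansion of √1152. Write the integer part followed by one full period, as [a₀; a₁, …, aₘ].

[33; 1, 15, 1, 66]

a₀ = ⌊√1152⌋ = 33.
With m₀=0, d₀=1 and mₖ₊₁ = dₖaₖ − mₖ, dₖ₊₁ = (n − mₖ₊₁²)/dₖ, aₖ₊₁ = ⌊(a₀+mₖ₊₁)/dₖ₊₁⌋:
  k=1: m=33, d=63, a=1
  k=2: m=30, d=4, a=15
  k=3: m=30, d=63, a=1
  k=4: m=33, d=1, a=66
d=1 and a=2a₀=66 at k=4, so the next step gives (m, d) = (33, 63) again — its k=1 value — and the period has length 4.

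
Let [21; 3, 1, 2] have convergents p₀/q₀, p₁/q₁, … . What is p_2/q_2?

85/4

Using pₖ = aₖpₖ₋₁ + pₖ₋₂, qₖ = aₖqₖ₋₁ + qₖ₋₂ (with p₋₁=1, p₋₂=0, q₋₁=0, q₋₂=1):
  k=0: a=21, p=21, q=1
  k=1: a=3, p=64, q=3
  k=2: a=1, p=85, q=4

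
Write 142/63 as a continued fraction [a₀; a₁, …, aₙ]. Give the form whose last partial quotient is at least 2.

[2; 3, 1, 15]

142 = 2×63 + 16
63 = 3×16 + 15
16 = 1×15 + 1
15 = 15×1 + 0  (stop)
So 142/63 = [2; 3, 1, 15].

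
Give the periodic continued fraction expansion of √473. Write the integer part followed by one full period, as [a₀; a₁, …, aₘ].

[21; 1, 2, 1, 42]

a₀ = ⌊√473⌋ = 21.
With m₀=0, d₀=1 and mₖ₊₁ = dₖaₖ − mₖ, dₖ₊₁ = (n − mₖ₊₁²)/dₖ, aₖ₊₁ = ⌊(a₀+mₖ₊₁)/dₖ₊₁⌋:
  k=1: m=21, d=32, a=1
  k=2: m=11, d=11, a=2
  k=3: m=11, d=32, a=1
  k=4: m=21, d=1, a=42
d=1 and a=2a₀=42 at k=4, so the next step gives (m, d) = (21, 32) again — its k=1 value — and the period has length 4.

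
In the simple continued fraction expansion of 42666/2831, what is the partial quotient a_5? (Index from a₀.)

42666 = 15·2831 + 201   →  a_0 = 15
2831 = 14·201 + 17   →  a_1 = 14
201 = 11·17 + 14   →  a_2 = 11
17 = 1·14 + 3   →  a_3 = 1
14 = 4·3 + 2   →  a_4 = 4
3 = 1·2 + 1   →  a_5 = 1

1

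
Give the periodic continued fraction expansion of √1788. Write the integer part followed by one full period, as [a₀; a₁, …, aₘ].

[42; 3, 1, 1, 20, 1, 1, 3, 84]

a₀ = ⌊√1788⌋ = 42.
With m₀=0, d₀=1 and mₖ₊₁ = dₖaₖ − mₖ, dₖ₊₁ = (n − mₖ₊₁²)/dₖ, aₖ₊₁ = ⌊(a₀+mₖ₊₁)/dₖ₊₁⌋:
  k=1: m=42, d=24, a=3
  k=2: m=30, d=37, a=1
  k=3: m=7, d=47, a=1
  k=4: m=40, d=4, a=20
  k=5: m=40, d=47, a=1
  k=6: m=7, d=37, a=1
  k=7: m=30, d=24, a=3
  k=8: m=42, d=1, a=84
d=1 and a=2a₀=84 at k=8, so the next step gives (m, d) = (42, 24) again — its k=1 value — and the period has length 8.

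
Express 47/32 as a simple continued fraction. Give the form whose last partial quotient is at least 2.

47 = 1·32 + 15
32 = 2·15 + 2
15 = 7·2 + 1
2 = 2·1 + 0  (stop)
So 47/32 = [1; 2, 7, 2].

[1; 2, 7, 2]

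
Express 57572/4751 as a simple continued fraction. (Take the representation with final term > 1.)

57572 = 12×4751 + 560
4751 = 8×560 + 271
560 = 2×271 + 18
271 = 15×18 + 1
18 = 18×1 + 0  (stop)
So 57572/4751 = [12; 8, 2, 15, 18].

[12; 8, 2, 15, 18]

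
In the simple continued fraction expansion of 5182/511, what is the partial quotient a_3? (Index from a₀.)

3

5182 = 10·511 + 72   →  a_0 = 10
511 = 7·72 + 7   →  a_1 = 7
72 = 10·7 + 2   →  a_2 = 10
7 = 3·2 + 1   →  a_3 = 3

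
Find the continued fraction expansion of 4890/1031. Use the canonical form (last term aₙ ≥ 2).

[4; 1, 2, 1, 8, 7, 4]

4890 = 4·1031 + 766
1031 = 1·766 + 265
766 = 2·265 + 236
265 = 1·236 + 29
236 = 8·29 + 4
29 = 7·4 + 1
4 = 4·1 + 0  (stop)
So 4890/1031 = [4; 1, 2, 1, 8, 7, 4].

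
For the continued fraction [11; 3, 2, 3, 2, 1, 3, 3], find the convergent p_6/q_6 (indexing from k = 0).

3297/292

Using pₖ = aₖpₖ₋₁ + pₖ₋₂, qₖ = aₖqₖ₋₁ + qₖ₋₂ (with p₋₁=1, p₋₂=0, q₋₁=0, q₋₂=1):
  k=0: a=11, p=11, q=1
  k=1: a=3, p=34, q=3
  k=2: a=2, p=79, q=7
  k=3: a=3, p=271, q=24
  k=4: a=2, p=621, q=55
  k=5: a=1, p=892, q=79
  k=6: a=3, p=3297, q=292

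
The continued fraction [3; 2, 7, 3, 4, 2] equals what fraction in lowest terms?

Using pₖ = aₖpₖ₋₁ + pₖ₋₂ and qₖ = aₖqₖ₋₁ + qₖ₋₂:
  k=0: a=3, p=3, q=1
  k=1: a=2, p=7, q=2
  k=2: a=7, p=52, q=15
  k=3: a=3, p=163, q=47
  k=4: a=4, p=704, q=203
  k=5: a=2, p=1571, q=453

1571/453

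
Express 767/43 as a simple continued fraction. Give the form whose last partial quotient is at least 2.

767 = 17×43 + 36
43 = 1×36 + 7
36 = 5×7 + 1
7 = 7×1 + 0  (stop)
So 767/43 = [17; 1, 5, 7].

[17; 1, 5, 7]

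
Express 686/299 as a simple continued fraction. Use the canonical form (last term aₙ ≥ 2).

[2; 3, 2, 1, 1, 17]

686 = 2·299 + 88
299 = 3·88 + 35
88 = 2·35 + 18
35 = 1·18 + 17
18 = 1·17 + 1
17 = 17·1 + 0  (stop)
So 686/299 = [2; 3, 2, 1, 1, 17].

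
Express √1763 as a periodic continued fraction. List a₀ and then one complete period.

[41; 1, 82]

a₀ = ⌊√1763⌋ = 41.
With m₀=0, d₀=1 and mₖ₊₁ = dₖaₖ − mₖ, dₖ₊₁ = (n − mₖ₊₁²)/dₖ, aₖ₊₁ = ⌊(a₀+mₖ₊₁)/dₖ₊₁⌋:
  k=1: m=41, d=82, a=1
  k=2: m=41, d=1, a=82
d=1 and a=2a₀=82 at k=2, so the next step gives (m, d) = (41, 82) again — its k=1 value — and the period has length 2.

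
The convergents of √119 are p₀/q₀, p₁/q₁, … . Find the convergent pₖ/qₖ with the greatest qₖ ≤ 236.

2509/230

√119 = [10; 1, 9, 1, 20, …] (period length 4).
Convergents:
  p_0/q_0 = 10/1
  p_1/q_1 = 11/1
  p_2/q_2 = 109/10
  p_3/q_3 = 120/11
  p_4/q_4 = 2509/230
  p_5/q_5 = 2629/241
q_4 = 230 ≤ 236 < 241 = q_5, so the answer is 2509/230.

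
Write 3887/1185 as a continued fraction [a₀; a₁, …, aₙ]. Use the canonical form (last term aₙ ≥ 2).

3887 = 3*1185 + 332
1185 = 3*332 + 189
332 = 1*189 + 143
189 = 1*143 + 46
143 = 3*46 + 5
46 = 9*5 + 1
5 = 5*1 + 0  (stop)
So 3887/1185 = [3; 3, 1, 1, 3, 9, 5].

[3; 3, 1, 1, 3, 9, 5]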